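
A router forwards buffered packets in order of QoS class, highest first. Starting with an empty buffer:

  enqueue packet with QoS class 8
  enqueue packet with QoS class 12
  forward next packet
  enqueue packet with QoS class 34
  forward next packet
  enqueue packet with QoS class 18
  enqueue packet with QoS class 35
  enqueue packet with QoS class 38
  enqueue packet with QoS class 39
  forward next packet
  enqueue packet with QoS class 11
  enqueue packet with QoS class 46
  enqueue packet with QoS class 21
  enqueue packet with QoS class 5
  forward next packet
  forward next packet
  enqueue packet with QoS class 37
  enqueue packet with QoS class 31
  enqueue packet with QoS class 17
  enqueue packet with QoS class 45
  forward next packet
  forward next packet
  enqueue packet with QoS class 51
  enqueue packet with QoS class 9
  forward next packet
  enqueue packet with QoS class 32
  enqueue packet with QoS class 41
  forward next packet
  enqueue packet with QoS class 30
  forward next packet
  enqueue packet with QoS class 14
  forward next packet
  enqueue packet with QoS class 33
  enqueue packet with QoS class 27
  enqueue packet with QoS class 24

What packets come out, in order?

[12, 34, 39, 46, 38, 45, 37, 51, 41, 35, 32]

insert 8 → {8}
insert 12 → {12, 8}
forward next packet → 12; now {8}
insert 34 → {34, 8}
forward next packet → 34; now {8}
insert 18 → {18, 8}
insert 35 → {35, 18, 8}
insert 38 → {38, 35, 18, 8}
insert 39 → {39, 38, 35, 18, 8}
forward next packet → 39; now {38, 35, 18, 8}
insert 11 → {38, 35, 18, 11, 8}
insert 46 → {46, 38, 35, 18, 11, 8}
insert 21 → {46, 38, 35, 21, 18, 11, 8}
insert 5 → {46, 38, 35, 21, 18, 11, 8, 5}
forward next packet → 46; now {38, 35, 21, 18, 11, 8, 5}
forward next packet → 38; now {35, 21, 18, 11, 8, 5}
insert 37 → {37, 35, 21, 18, 11, 8, 5}
insert 31 → {37, 35, 31, 21, 18, 11, 8, 5}
insert 17 → {37, 35, 31, 21, 18, 17, 11, 8, 5}
insert 45 → {45, 37, 35, 31, 21, 18, 17, 11, 8, 5}
forward next packet → 45; now {37, 35, 31, 21, 18, 17, 11, 8, 5}
forward next packet → 37; now {35, 31, 21, 18, 17, 11, 8, 5}
insert 51 → {51, 35, 31, 21, 18, 17, 11, 8, 5}
insert 9 → {51, 35, 31, 21, 18, 17, 11, 9, 8, 5}
forward next packet → 51; now {35, 31, 21, 18, 17, 11, 9, 8, 5}
insert 32 → {35, 32, 31, 21, 18, 17, 11, 9, 8, 5}
insert 41 → {41, 35, 32, 31, 21, 18, 17, 11, 9, 8, 5}
forward next packet → 41; now {35, 32, 31, 21, 18, 17, 11, 9, 8, 5}
insert 30 → {35, 32, 31, 30, 21, 18, 17, 11, 9, 8, 5}
forward next packet → 35; now {32, 31, 30, 21, 18, 17, 11, 9, 8, 5}
insert 14 → {32, 31, 30, 21, 18, 17, 14, 11, 9, 8, 5}
forward next packet → 32; now {31, 30, 21, 18, 17, 14, 11, 9, 8, 5}
insert 33 → {33, 31, 30, 21, 18, 17, 14, 11, 9, 8, 5}
insert 27 → {33, 31, 30, 27, 21, 18, 17, 14, 11, 9, 8, 5}
insert 24 → {33, 31, 30, 27, 24, 21, 18, 17, 14, 11, 9, 8, 5}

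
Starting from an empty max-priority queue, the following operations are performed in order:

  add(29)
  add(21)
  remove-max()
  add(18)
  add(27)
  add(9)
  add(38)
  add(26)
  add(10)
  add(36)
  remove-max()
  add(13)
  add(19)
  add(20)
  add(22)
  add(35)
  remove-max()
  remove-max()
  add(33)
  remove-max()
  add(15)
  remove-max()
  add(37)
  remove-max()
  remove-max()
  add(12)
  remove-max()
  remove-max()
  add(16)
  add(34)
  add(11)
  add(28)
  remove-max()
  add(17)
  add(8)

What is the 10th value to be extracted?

21

insert 29 → {29}
insert 21 → {29, 21}
remove-max → 29; now {21}
insert 18 → {21, 18}
insert 27 → {27, 21, 18}
insert 9 → {27, 21, 18, 9}
insert 38 → {38, 27, 21, 18, 9}
insert 26 → {38, 27, 26, 21, 18, 9}
insert 10 → {38, 27, 26, 21, 18, 10, 9}
insert 36 → {38, 36, 27, 26, 21, 18, 10, 9}
remove-max → 38; now {36, 27, 26, 21, 18, 10, 9}
insert 13 → {36, 27, 26, 21, 18, 13, 10, 9}
insert 19 → {36, 27, 26, 21, 19, 18, 13, 10, 9}
insert 20 → {36, 27, 26, 21, 20, 19, 18, 13, 10, 9}
insert 22 → {36, 27, 26, 22, 21, 20, 19, 18, 13, 10, 9}
insert 35 → {36, 35, 27, 26, 22, 21, 20, 19, 18, 13, 10, 9}
remove-max → 36; now {35, 27, 26, 22, 21, 20, 19, 18, 13, 10, 9}
remove-max → 35; now {27, 26, 22, 21, 20, 19, 18, 13, 10, 9}
insert 33 → {33, 27, 26, 22, 21, 20, 19, 18, 13, 10, 9}
remove-max → 33; now {27, 26, 22, 21, 20, 19, 18, 13, 10, 9}
insert 15 → {27, 26, 22, 21, 20, 19, 18, 15, 13, 10, 9}
remove-max → 27; now {26, 22, 21, 20, 19, 18, 15, 13, 10, 9}
insert 37 → {37, 26, 22, 21, 20, 19, 18, 15, 13, 10, 9}
remove-max → 37; now {26, 22, 21, 20, 19, 18, 15, 13, 10, 9}
remove-max → 26; now {22, 21, 20, 19, 18, 15, 13, 10, 9}
insert 12 → {22, 21, 20, 19, 18, 15, 13, 12, 10, 9}
remove-max → 22; now {21, 20, 19, 18, 15, 13, 12, 10, 9}
remove-max → 21; now {20, 19, 18, 15, 13, 12, 10, 9}
insert 16 → {20, 19, 18, 16, 15, 13, 12, 10, 9}
insert 34 → {34, 20, 19, 18, 16, 15, 13, 12, 10, 9}
insert 11 → {34, 20, 19, 18, 16, 15, 13, 12, 11, 10, 9}
insert 28 → {34, 28, 20, 19, 18, 16, 15, 13, 12, 11, 10, 9}
remove-max → 34; now {28, 20, 19, 18, 16, 15, 13, 12, 11, 10, 9}
insert 17 → {28, 20, 19, 18, 17, 16, 15, 13, 12, 11, 10, 9}
insert 8 → {28, 20, 19, 18, 17, 16, 15, 13, 12, 11, 10, 9, 8}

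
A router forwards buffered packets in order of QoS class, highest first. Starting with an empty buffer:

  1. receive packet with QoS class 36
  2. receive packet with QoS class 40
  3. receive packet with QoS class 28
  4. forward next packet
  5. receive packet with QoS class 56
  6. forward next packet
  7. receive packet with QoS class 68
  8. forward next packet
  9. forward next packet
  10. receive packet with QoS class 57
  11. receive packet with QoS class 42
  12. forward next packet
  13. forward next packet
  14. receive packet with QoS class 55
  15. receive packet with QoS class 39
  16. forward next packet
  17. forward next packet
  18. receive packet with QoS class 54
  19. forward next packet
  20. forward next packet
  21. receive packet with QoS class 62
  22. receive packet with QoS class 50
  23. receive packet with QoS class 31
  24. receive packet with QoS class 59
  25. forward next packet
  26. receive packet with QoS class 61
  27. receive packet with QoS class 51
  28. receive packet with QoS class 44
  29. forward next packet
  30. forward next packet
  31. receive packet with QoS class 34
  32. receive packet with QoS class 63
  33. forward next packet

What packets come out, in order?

[40, 56, 68, 36, 57, 42, 55, 39, 54, 28, 62, 61, 59, 63]

insert 36 → {36}
insert 40 → {40, 36}
insert 28 → {40, 36, 28}
forward next packet → 40; now {36, 28}
insert 56 → {56, 36, 28}
forward next packet → 56; now {36, 28}
insert 68 → {68, 36, 28}
forward next packet → 68; now {36, 28}
forward next packet → 36; now {28}
insert 57 → {57, 28}
insert 42 → {57, 42, 28}
forward next packet → 57; now {42, 28}
forward next packet → 42; now {28}
insert 55 → {55, 28}
insert 39 → {55, 39, 28}
forward next packet → 55; now {39, 28}
forward next packet → 39; now {28}
insert 54 → {54, 28}
forward next packet → 54; now {28}
forward next packet → 28; now {}
insert 62 → {62}
insert 50 → {62, 50}
insert 31 → {62, 50, 31}
insert 59 → {62, 59, 50, 31}
forward next packet → 62; now {59, 50, 31}
insert 61 → {61, 59, 50, 31}
insert 51 → {61, 59, 51, 50, 31}
insert 44 → {61, 59, 51, 50, 44, 31}
forward next packet → 61; now {59, 51, 50, 44, 31}
forward next packet → 59; now {51, 50, 44, 31}
insert 34 → {51, 50, 44, 34, 31}
insert 63 → {63, 51, 50, 44, 34, 31}
forward next packet → 63; now {51, 50, 44, 34, 31}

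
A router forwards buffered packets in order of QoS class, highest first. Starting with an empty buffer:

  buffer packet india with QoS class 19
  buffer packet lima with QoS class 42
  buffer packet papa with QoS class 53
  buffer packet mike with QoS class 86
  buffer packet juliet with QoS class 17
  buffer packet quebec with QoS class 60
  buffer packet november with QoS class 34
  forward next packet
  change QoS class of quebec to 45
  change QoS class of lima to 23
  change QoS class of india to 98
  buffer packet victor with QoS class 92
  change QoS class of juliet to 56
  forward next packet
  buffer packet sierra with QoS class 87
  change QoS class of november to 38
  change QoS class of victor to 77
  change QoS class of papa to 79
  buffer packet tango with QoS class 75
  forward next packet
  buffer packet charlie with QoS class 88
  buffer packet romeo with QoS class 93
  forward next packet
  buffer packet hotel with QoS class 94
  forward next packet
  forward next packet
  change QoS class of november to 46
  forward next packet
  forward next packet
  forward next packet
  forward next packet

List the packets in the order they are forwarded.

add india (QoS class 19) → {india:19}
add lima (QoS class 42) → {lima:42, india:19}
add papa (QoS class 53) → {papa:53, lima:42, india:19}
add mike (QoS class 86) → {mike:86, papa:53, lima:42, india:19}
add juliet (QoS class 17) → {mike:86, papa:53, lima:42, india:19, juliet:17}
add quebec (QoS class 60) → {mike:86, quebec:60, papa:53, lima:42, india:19, juliet:17}
add november (QoS class 34) → {mike:86, quebec:60, papa:53, lima:42, november:34, india:19, juliet:17}
forward next packet → mike; now {quebec:60, papa:53, lima:42, november:34, india:19, juliet:17}
update quebec to QoS class 45 → {papa:53, quebec:45, lima:42, november:34, india:19, juliet:17}
update lima to QoS class 23 → {papa:53, quebec:45, november:34, lima:23, india:19, juliet:17}
update india to QoS class 98 → {india:98, papa:53, quebec:45, november:34, lima:23, juliet:17}
add victor (QoS class 92) → {india:98, victor:92, papa:53, quebec:45, november:34, lima:23, juliet:17}
update juliet to QoS class 56 → {india:98, victor:92, juliet:56, papa:53, quebec:45, november:34, lima:23}
forward next packet → india; now {victor:92, juliet:56, papa:53, quebec:45, november:34, lima:23}
add sierra (QoS class 87) → {victor:92, sierra:87, juliet:56, papa:53, quebec:45, november:34, lima:23}
update november to QoS class 38 → {victor:92, sierra:87, juliet:56, papa:53, quebec:45, november:38, lima:23}
update victor to QoS class 77 → {sierra:87, victor:77, juliet:56, papa:53, quebec:45, november:38, lima:23}
update papa to QoS class 79 → {sierra:87, papa:79, victor:77, juliet:56, quebec:45, november:38, lima:23}
add tango (QoS class 75) → {sierra:87, papa:79, victor:77, tango:75, juliet:56, quebec:45, november:38, lima:23}
forward next packet → sierra; now {papa:79, victor:77, tango:75, juliet:56, quebec:45, november:38, lima:23}
add charlie (QoS class 88) → {charlie:88, papa:79, victor:77, tango:75, juliet:56, quebec:45, november:38, lima:23}
add romeo (QoS class 93) → {romeo:93, charlie:88, papa:79, victor:77, tango:75, juliet:56, quebec:45, november:38, lima:23}
forward next packet → romeo; now {charlie:88, papa:79, victor:77, tango:75, juliet:56, quebec:45, november:38, lima:23}
add hotel (QoS class 94) → {hotel:94, charlie:88, papa:79, victor:77, tango:75, juliet:56, quebec:45, november:38, lima:23}
forward next packet → hotel; now {charlie:88, papa:79, victor:77, tango:75, juliet:56, quebec:45, november:38, lima:23}
forward next packet → charlie; now {papa:79, victor:77, tango:75, juliet:56, quebec:45, november:38, lima:23}
update november to QoS class 46 → {papa:79, victor:77, tango:75, juliet:56, november:46, quebec:45, lima:23}
forward next packet → papa; now {victor:77, tango:75, juliet:56, november:46, quebec:45, lima:23}
forward next packet → victor; now {tango:75, juliet:56, november:46, quebec:45, lima:23}
forward next packet → tango; now {juliet:56, november:46, quebec:45, lima:23}
forward next packet → juliet; now {november:46, quebec:45, lima:23}

mike, india, sierra, romeo, hotel, charlie, papa, victor, tango, juliet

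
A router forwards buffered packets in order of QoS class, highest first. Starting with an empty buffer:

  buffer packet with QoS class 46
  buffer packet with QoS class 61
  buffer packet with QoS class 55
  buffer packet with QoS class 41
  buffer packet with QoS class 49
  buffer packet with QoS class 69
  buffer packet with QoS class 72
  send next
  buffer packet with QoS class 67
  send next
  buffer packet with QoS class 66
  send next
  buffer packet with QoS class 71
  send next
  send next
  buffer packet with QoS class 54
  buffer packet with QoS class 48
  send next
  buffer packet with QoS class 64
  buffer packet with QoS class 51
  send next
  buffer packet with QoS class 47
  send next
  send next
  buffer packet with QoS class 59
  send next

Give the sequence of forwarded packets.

insert 46 → {46}
insert 61 → {61, 46}
insert 55 → {61, 55, 46}
insert 41 → {61, 55, 46, 41}
insert 49 → {61, 55, 49, 46, 41}
insert 69 → {69, 61, 55, 49, 46, 41}
insert 72 → {72, 69, 61, 55, 49, 46, 41}
send next → 72; now {69, 61, 55, 49, 46, 41}
insert 67 → {69, 67, 61, 55, 49, 46, 41}
send next → 69; now {67, 61, 55, 49, 46, 41}
insert 66 → {67, 66, 61, 55, 49, 46, 41}
send next → 67; now {66, 61, 55, 49, 46, 41}
insert 71 → {71, 66, 61, 55, 49, 46, 41}
send next → 71; now {66, 61, 55, 49, 46, 41}
send next → 66; now {61, 55, 49, 46, 41}
insert 54 → {61, 55, 54, 49, 46, 41}
insert 48 → {61, 55, 54, 49, 48, 46, 41}
send next → 61; now {55, 54, 49, 48, 46, 41}
insert 64 → {64, 55, 54, 49, 48, 46, 41}
insert 51 → {64, 55, 54, 51, 49, 48, 46, 41}
send next → 64; now {55, 54, 51, 49, 48, 46, 41}
insert 47 → {55, 54, 51, 49, 48, 47, 46, 41}
send next → 55; now {54, 51, 49, 48, 47, 46, 41}
send next → 54; now {51, 49, 48, 47, 46, 41}
insert 59 → {59, 51, 49, 48, 47, 46, 41}
send next → 59; now {51, 49, 48, 47, 46, 41}

72 → 69 → 67 → 71 → 66 → 61 → 64 → 55 → 54 → 59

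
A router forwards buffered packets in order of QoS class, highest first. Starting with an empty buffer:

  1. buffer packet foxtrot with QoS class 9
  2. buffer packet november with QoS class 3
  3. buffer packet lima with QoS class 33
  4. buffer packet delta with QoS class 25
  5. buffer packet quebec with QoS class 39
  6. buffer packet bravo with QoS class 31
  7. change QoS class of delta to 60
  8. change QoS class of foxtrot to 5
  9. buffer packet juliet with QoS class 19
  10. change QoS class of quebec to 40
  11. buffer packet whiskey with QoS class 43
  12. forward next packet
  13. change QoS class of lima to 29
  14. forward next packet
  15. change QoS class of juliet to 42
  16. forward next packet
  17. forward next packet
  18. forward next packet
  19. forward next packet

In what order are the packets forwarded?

delta → whiskey → juliet → quebec → bravo → lima

add foxtrot (QoS class 9) → {foxtrot:9}
add november (QoS class 3) → {foxtrot:9, november:3}
add lima (QoS class 33) → {lima:33, foxtrot:9, november:3}
add delta (QoS class 25) → {lima:33, delta:25, foxtrot:9, november:3}
add quebec (QoS class 39) → {quebec:39, lima:33, delta:25, foxtrot:9, november:3}
add bravo (QoS class 31) → {quebec:39, lima:33, bravo:31, delta:25, foxtrot:9, november:3}
update delta to QoS class 60 → {delta:60, quebec:39, lima:33, bravo:31, foxtrot:9, november:3}
update foxtrot to QoS class 5 → {delta:60, quebec:39, lima:33, bravo:31, foxtrot:5, november:3}
add juliet (QoS class 19) → {delta:60, quebec:39, lima:33, bravo:31, juliet:19, foxtrot:5, november:3}
update quebec to QoS class 40 → {delta:60, quebec:40, lima:33, bravo:31, juliet:19, foxtrot:5, november:3}
add whiskey (QoS class 43) → {delta:60, whiskey:43, quebec:40, lima:33, bravo:31, juliet:19, foxtrot:5, november:3}
forward next packet → delta; now {whiskey:43, quebec:40, lima:33, bravo:31, juliet:19, foxtrot:5, november:3}
update lima to QoS class 29 → {whiskey:43, quebec:40, bravo:31, lima:29, juliet:19, foxtrot:5, november:3}
forward next packet → whiskey; now {quebec:40, bravo:31, lima:29, juliet:19, foxtrot:5, november:3}
update juliet to QoS class 42 → {juliet:42, quebec:40, bravo:31, lima:29, foxtrot:5, november:3}
forward next packet → juliet; now {quebec:40, bravo:31, lima:29, foxtrot:5, november:3}
forward next packet → quebec; now {bravo:31, lima:29, foxtrot:5, november:3}
forward next packet → bravo; now {lima:29, foxtrot:5, november:3}
forward next packet → lima; now {foxtrot:5, november:3}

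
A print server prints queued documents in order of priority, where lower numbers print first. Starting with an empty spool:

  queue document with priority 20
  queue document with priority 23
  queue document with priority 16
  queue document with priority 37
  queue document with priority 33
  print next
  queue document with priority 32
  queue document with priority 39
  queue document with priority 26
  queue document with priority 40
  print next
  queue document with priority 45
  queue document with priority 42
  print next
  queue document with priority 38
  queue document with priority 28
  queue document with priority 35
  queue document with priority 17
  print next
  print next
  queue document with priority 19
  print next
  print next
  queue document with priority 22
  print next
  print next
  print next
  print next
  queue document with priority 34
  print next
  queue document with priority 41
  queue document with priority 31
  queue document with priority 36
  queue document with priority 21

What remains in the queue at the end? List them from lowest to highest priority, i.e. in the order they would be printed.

insert 20 → {20}
insert 23 → {20, 23}
insert 16 → {16, 20, 23}
insert 37 → {16, 20, 23, 37}
insert 33 → {16, 20, 23, 33, 37}
print next → 16; now {20, 23, 33, 37}
insert 32 → {20, 23, 32, 33, 37}
insert 39 → {20, 23, 32, 33, 37, 39}
insert 26 → {20, 23, 26, 32, 33, 37, 39}
insert 40 → {20, 23, 26, 32, 33, 37, 39, 40}
print next → 20; now {23, 26, 32, 33, 37, 39, 40}
insert 45 → {23, 26, 32, 33, 37, 39, 40, 45}
insert 42 → {23, 26, 32, 33, 37, 39, 40, 42, 45}
print next → 23; now {26, 32, 33, 37, 39, 40, 42, 45}
insert 38 → {26, 32, 33, 37, 38, 39, 40, 42, 45}
insert 28 → {26, 28, 32, 33, 37, 38, 39, 40, 42, 45}
insert 35 → {26, 28, 32, 33, 35, 37, 38, 39, 40, 42, 45}
insert 17 → {17, 26, 28, 32, 33, 35, 37, 38, 39, 40, 42, 45}
print next → 17; now {26, 28, 32, 33, 35, 37, 38, 39, 40, 42, 45}
print next → 26; now {28, 32, 33, 35, 37, 38, 39, 40, 42, 45}
insert 19 → {19, 28, 32, 33, 35, 37, 38, 39, 40, 42, 45}
print next → 19; now {28, 32, 33, 35, 37, 38, 39, 40, 42, 45}
print next → 28; now {32, 33, 35, 37, 38, 39, 40, 42, 45}
insert 22 → {22, 32, 33, 35, 37, 38, 39, 40, 42, 45}
print next → 22; now {32, 33, 35, 37, 38, 39, 40, 42, 45}
print next → 32; now {33, 35, 37, 38, 39, 40, 42, 45}
print next → 33; now {35, 37, 38, 39, 40, 42, 45}
print next → 35; now {37, 38, 39, 40, 42, 45}
insert 34 → {34, 37, 38, 39, 40, 42, 45}
print next → 34; now {37, 38, 39, 40, 42, 45}
insert 41 → {37, 38, 39, 40, 41, 42, 45}
insert 31 → {31, 37, 38, 39, 40, 41, 42, 45}
insert 36 → {31, 36, 37, 38, 39, 40, 41, 42, 45}
insert 21 → {21, 31, 36, 37, 38, 39, 40, 41, 42, 45}

21 → 31 → 36 → 37 → 38 → 39 → 40 → 41 → 42 → 45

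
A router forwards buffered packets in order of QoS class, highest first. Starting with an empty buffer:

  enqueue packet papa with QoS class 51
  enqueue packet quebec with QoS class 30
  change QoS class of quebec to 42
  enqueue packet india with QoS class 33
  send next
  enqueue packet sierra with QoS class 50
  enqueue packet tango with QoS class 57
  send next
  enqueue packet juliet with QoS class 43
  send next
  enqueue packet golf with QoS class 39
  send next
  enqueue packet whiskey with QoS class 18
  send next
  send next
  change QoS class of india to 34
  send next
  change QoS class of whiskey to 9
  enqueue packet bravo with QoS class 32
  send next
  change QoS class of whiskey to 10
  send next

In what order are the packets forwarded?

[papa, tango, sierra, juliet, quebec, golf, india, bravo, whiskey]

add papa (QoS class 51) → {papa:51}
add quebec (QoS class 30) → {papa:51, quebec:30}
update quebec to QoS class 42 → {papa:51, quebec:42}
add india (QoS class 33) → {papa:51, quebec:42, india:33}
send next → papa; now {quebec:42, india:33}
add sierra (QoS class 50) → {sierra:50, quebec:42, india:33}
add tango (QoS class 57) → {tango:57, sierra:50, quebec:42, india:33}
send next → tango; now {sierra:50, quebec:42, india:33}
add juliet (QoS class 43) → {sierra:50, juliet:43, quebec:42, india:33}
send next → sierra; now {juliet:43, quebec:42, india:33}
add golf (QoS class 39) → {juliet:43, quebec:42, golf:39, india:33}
send next → juliet; now {quebec:42, golf:39, india:33}
add whiskey (QoS class 18) → {quebec:42, golf:39, india:33, whiskey:18}
send next → quebec; now {golf:39, india:33, whiskey:18}
send next → golf; now {india:33, whiskey:18}
update india to QoS class 34 → {india:34, whiskey:18}
send next → india; now {whiskey:18}
update whiskey to QoS class 9 → {whiskey:9}
add bravo (QoS class 32) → {bravo:32, whiskey:9}
send next → bravo; now {whiskey:9}
update whiskey to QoS class 10 → {whiskey:10}
send next → whiskey; now {}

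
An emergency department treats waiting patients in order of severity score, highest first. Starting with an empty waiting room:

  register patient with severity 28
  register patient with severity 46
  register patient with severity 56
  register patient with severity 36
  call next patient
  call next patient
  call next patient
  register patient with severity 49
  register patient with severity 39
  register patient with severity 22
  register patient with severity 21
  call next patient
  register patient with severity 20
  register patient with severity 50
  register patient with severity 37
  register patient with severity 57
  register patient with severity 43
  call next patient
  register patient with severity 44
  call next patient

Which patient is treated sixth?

50

insert 28 → {28}
insert 46 → {46, 28}
insert 56 → {56, 46, 28}
insert 36 → {56, 46, 36, 28}
call next patient → 56; now {46, 36, 28}
call next patient → 46; now {36, 28}
call next patient → 36; now {28}
insert 49 → {49, 28}
insert 39 → {49, 39, 28}
insert 22 → {49, 39, 28, 22}
insert 21 → {49, 39, 28, 22, 21}
call next patient → 49; now {39, 28, 22, 21}
insert 20 → {39, 28, 22, 21, 20}
insert 50 → {50, 39, 28, 22, 21, 20}
insert 37 → {50, 39, 37, 28, 22, 21, 20}
insert 57 → {57, 50, 39, 37, 28, 22, 21, 20}
insert 43 → {57, 50, 43, 39, 37, 28, 22, 21, 20}
call next patient → 57; now {50, 43, 39, 37, 28, 22, 21, 20}
insert 44 → {50, 44, 43, 39, 37, 28, 22, 21, 20}
call next patient → 50; now {44, 43, 39, 37, 28, 22, 21, 20}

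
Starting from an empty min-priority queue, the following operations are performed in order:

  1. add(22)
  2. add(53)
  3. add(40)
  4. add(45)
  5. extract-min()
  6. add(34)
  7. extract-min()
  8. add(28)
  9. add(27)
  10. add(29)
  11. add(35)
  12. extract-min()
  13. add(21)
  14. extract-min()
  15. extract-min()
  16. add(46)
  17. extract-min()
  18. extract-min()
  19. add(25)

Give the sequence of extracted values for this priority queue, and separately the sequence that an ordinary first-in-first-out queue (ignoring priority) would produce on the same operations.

insert 22 → {22}
insert 53 → {22, 53}
insert 40 → {22, 40, 53}
insert 45 → {22, 40, 45, 53}
extract-min → 22; now {40, 45, 53}
insert 34 → {34, 40, 45, 53}
extract-min → 34; now {40, 45, 53}
insert 28 → {28, 40, 45, 53}
insert 27 → {27, 28, 40, 45, 53}
insert 29 → {27, 28, 29, 40, 45, 53}
insert 35 → {27, 28, 29, 35, 40, 45, 53}
extract-min → 27; now {28, 29, 35, 40, 45, 53}
insert 21 → {21, 28, 29, 35, 40, 45, 53}
extract-min → 21; now {28, 29, 35, 40, 45, 53}
extract-min → 28; now {29, 35, 40, 45, 53}
insert 46 → {29, 35, 40, 45, 46, 53}
extract-min → 29; now {35, 40, 45, 46, 53}
extract-min → 35; now {40, 45, 46, 53}
insert 25 → {25, 40, 45, 46, 53}

priority queue: 22 → 34 → 27 → 21 → 28 → 29 → 35; FIFO queue: 22, 53, 40, 45, 34, 28, 27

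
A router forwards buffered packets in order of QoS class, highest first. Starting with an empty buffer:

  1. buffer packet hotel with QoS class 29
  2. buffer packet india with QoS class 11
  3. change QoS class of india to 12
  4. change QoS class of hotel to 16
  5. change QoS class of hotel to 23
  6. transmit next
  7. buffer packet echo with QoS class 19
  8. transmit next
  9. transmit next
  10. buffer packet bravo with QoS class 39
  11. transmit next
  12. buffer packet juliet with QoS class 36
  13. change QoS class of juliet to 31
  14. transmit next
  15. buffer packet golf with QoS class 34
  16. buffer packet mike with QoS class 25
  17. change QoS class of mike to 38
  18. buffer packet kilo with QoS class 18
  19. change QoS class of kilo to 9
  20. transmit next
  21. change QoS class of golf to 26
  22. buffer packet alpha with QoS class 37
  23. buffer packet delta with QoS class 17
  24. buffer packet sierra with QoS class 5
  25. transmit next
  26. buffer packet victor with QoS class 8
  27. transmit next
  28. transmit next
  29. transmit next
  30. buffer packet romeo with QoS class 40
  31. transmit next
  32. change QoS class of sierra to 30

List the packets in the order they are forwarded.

hotel, echo, india, bravo, juliet, mike, alpha, golf, delta, kilo, romeo

add hotel (QoS class 29) → {hotel:29}
add india (QoS class 11) → {hotel:29, india:11}
update india to QoS class 12 → {hotel:29, india:12}
update hotel to QoS class 16 → {hotel:16, india:12}
update hotel to QoS class 23 → {hotel:23, india:12}
transmit next → hotel; now {india:12}
add echo (QoS class 19) → {echo:19, india:12}
transmit next → echo; now {india:12}
transmit next → india; now {}
add bravo (QoS class 39) → {bravo:39}
transmit next → bravo; now {}
add juliet (QoS class 36) → {juliet:36}
update juliet to QoS class 31 → {juliet:31}
transmit next → juliet; now {}
add golf (QoS class 34) → {golf:34}
add mike (QoS class 25) → {golf:34, mike:25}
update mike to QoS class 38 → {mike:38, golf:34}
add kilo (QoS class 18) → {mike:38, golf:34, kilo:18}
update kilo to QoS class 9 → {mike:38, golf:34, kilo:9}
transmit next → mike; now {golf:34, kilo:9}
update golf to QoS class 26 → {golf:26, kilo:9}
add alpha (QoS class 37) → {alpha:37, golf:26, kilo:9}
add delta (QoS class 17) → {alpha:37, golf:26, delta:17, kilo:9}
add sierra (QoS class 5) → {alpha:37, golf:26, delta:17, kilo:9, sierra:5}
transmit next → alpha; now {golf:26, delta:17, kilo:9, sierra:5}
add victor (QoS class 8) → {golf:26, delta:17, kilo:9, victor:8, sierra:5}
transmit next → golf; now {delta:17, kilo:9, victor:8, sierra:5}
transmit next → delta; now {kilo:9, victor:8, sierra:5}
transmit next → kilo; now {victor:8, sierra:5}
add romeo (QoS class 40) → {romeo:40, victor:8, sierra:5}
transmit next → romeo; now {victor:8, sierra:5}
update sierra to QoS class 30 → {sierra:30, victor:8}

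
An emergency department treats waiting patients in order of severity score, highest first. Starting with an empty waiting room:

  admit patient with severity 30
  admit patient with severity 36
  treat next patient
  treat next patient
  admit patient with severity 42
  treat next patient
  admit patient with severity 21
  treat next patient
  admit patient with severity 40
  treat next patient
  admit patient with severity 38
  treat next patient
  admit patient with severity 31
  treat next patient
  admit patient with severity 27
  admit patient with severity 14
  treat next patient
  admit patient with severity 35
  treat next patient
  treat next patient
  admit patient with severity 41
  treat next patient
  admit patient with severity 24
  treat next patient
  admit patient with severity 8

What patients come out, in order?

36, 30, 42, 21, 40, 38, 31, 27, 35, 14, 41, 24

insert 30 → {30}
insert 36 → {36, 30}
treat next patient → 36; now {30}
treat next patient → 30; now {}
insert 42 → {42}
treat next patient → 42; now {}
insert 21 → {21}
treat next patient → 21; now {}
insert 40 → {40}
treat next patient → 40; now {}
insert 38 → {38}
treat next patient → 38; now {}
insert 31 → {31}
treat next patient → 31; now {}
insert 27 → {27}
insert 14 → {27, 14}
treat next patient → 27; now {14}
insert 35 → {35, 14}
treat next patient → 35; now {14}
treat next patient → 14; now {}
insert 41 → {41}
treat next patient → 41; now {}
insert 24 → {24}
treat next patient → 24; now {}
insert 8 → {8}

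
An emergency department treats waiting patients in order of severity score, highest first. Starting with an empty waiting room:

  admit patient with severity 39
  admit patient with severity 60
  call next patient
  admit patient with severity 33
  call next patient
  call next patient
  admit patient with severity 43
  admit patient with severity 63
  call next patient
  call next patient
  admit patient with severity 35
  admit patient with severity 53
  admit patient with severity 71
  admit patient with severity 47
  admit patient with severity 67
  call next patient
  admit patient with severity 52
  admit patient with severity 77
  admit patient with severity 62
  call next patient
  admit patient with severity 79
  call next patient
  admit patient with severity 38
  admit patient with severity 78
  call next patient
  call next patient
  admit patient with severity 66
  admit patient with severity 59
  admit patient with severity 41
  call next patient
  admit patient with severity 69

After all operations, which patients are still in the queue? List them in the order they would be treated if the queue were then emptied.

insert 39 → {39}
insert 60 → {60, 39}
call next patient → 60; now {39}
insert 33 → {39, 33}
call next patient → 39; now {33}
call next patient → 33; now {}
insert 43 → {43}
insert 63 → {63, 43}
call next patient → 63; now {43}
call next patient → 43; now {}
insert 35 → {35}
insert 53 → {53, 35}
insert 71 → {71, 53, 35}
insert 47 → {71, 53, 47, 35}
insert 67 → {71, 67, 53, 47, 35}
call next patient → 71; now {67, 53, 47, 35}
insert 52 → {67, 53, 52, 47, 35}
insert 77 → {77, 67, 53, 52, 47, 35}
insert 62 → {77, 67, 62, 53, 52, 47, 35}
call next patient → 77; now {67, 62, 53, 52, 47, 35}
insert 79 → {79, 67, 62, 53, 52, 47, 35}
call next patient → 79; now {67, 62, 53, 52, 47, 35}
insert 38 → {67, 62, 53, 52, 47, 38, 35}
insert 78 → {78, 67, 62, 53, 52, 47, 38, 35}
call next patient → 78; now {67, 62, 53, 52, 47, 38, 35}
call next patient → 67; now {62, 53, 52, 47, 38, 35}
insert 66 → {66, 62, 53, 52, 47, 38, 35}
insert 59 → {66, 62, 59, 53, 52, 47, 38, 35}
insert 41 → {66, 62, 59, 53, 52, 47, 41, 38, 35}
call next patient → 66; now {62, 59, 53, 52, 47, 41, 38, 35}
insert 69 → {69, 62, 59, 53, 52, 47, 41, 38, 35}

[69, 62, 59, 53, 52, 47, 41, 38, 35]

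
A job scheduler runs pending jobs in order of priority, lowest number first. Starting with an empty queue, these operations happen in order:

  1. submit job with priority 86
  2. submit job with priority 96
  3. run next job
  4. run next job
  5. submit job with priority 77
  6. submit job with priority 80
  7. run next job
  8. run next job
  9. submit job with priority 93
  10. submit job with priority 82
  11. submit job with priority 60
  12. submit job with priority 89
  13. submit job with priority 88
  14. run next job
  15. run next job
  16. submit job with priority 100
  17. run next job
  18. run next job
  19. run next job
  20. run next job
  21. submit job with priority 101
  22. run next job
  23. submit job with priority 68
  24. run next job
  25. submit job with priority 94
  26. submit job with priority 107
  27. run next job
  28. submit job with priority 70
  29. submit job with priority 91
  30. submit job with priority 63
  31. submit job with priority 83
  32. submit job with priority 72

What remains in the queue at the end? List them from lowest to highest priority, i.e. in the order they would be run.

63 → 70 → 72 → 83 → 91 → 107

insert 86 → {86}
insert 96 → {86, 96}
run next job → 86; now {96}
run next job → 96; now {}
insert 77 → {77}
insert 80 → {77, 80}
run next job → 77; now {80}
run next job → 80; now {}
insert 93 → {93}
insert 82 → {82, 93}
insert 60 → {60, 82, 93}
insert 89 → {60, 82, 89, 93}
insert 88 → {60, 82, 88, 89, 93}
run next job → 60; now {82, 88, 89, 93}
run next job → 82; now {88, 89, 93}
insert 100 → {88, 89, 93, 100}
run next job → 88; now {89, 93, 100}
run next job → 89; now {93, 100}
run next job → 93; now {100}
run next job → 100; now {}
insert 101 → {101}
run next job → 101; now {}
insert 68 → {68}
run next job → 68; now {}
insert 94 → {94}
insert 107 → {94, 107}
run next job → 94; now {107}
insert 70 → {70, 107}
insert 91 → {70, 91, 107}
insert 63 → {63, 70, 91, 107}
insert 83 → {63, 70, 83, 91, 107}
insert 72 → {63, 70, 72, 83, 91, 107}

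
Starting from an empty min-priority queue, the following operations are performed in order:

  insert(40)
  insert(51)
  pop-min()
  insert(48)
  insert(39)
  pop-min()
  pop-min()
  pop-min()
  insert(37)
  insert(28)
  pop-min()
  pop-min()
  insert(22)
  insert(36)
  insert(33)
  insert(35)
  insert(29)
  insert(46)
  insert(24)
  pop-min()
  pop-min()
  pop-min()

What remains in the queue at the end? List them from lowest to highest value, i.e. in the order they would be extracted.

insert 40 → {40}
insert 51 → {40, 51}
pop-min → 40; now {51}
insert 48 → {48, 51}
insert 39 → {39, 48, 51}
pop-min → 39; now {48, 51}
pop-min → 48; now {51}
pop-min → 51; now {}
insert 37 → {37}
insert 28 → {28, 37}
pop-min → 28; now {37}
pop-min → 37; now {}
insert 22 → {22}
insert 36 → {22, 36}
insert 33 → {22, 33, 36}
insert 35 → {22, 33, 35, 36}
insert 29 → {22, 29, 33, 35, 36}
insert 46 → {22, 29, 33, 35, 36, 46}
insert 24 → {22, 24, 29, 33, 35, 36, 46}
pop-min → 22; now {24, 29, 33, 35, 36, 46}
pop-min → 24; now {29, 33, 35, 36, 46}
pop-min → 29; now {33, 35, 36, 46}

33, 35, 36, 46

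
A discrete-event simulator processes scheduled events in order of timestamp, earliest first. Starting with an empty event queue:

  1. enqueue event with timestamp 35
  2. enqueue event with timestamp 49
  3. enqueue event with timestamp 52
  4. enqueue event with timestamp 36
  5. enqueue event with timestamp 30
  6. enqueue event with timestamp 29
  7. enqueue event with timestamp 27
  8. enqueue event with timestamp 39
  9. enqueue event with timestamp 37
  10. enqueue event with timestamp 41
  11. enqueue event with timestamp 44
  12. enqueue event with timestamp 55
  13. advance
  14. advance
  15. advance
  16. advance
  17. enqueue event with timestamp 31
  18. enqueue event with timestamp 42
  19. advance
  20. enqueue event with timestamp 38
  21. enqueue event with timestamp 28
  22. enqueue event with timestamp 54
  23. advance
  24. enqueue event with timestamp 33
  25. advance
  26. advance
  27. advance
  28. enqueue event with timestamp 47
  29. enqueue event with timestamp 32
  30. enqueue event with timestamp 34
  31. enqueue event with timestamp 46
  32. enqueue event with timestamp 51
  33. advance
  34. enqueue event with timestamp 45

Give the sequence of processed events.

insert 35 → {35}
insert 49 → {35, 49}
insert 52 → {35, 49, 52}
insert 36 → {35, 36, 49, 52}
insert 30 → {30, 35, 36, 49, 52}
insert 29 → {29, 30, 35, 36, 49, 52}
insert 27 → {27, 29, 30, 35, 36, 49, 52}
insert 39 → {27, 29, 30, 35, 36, 39, 49, 52}
insert 37 → {27, 29, 30, 35, 36, 37, 39, 49, 52}
insert 41 → {27, 29, 30, 35, 36, 37, 39, 41, 49, 52}
insert 44 → {27, 29, 30, 35, 36, 37, 39, 41, 44, 49, 52}
insert 55 → {27, 29, 30, 35, 36, 37, 39, 41, 44, 49, 52, 55}
advance → 27; now {29, 30, 35, 36, 37, 39, 41, 44, 49, 52, 55}
advance → 29; now {30, 35, 36, 37, 39, 41, 44, 49, 52, 55}
advance → 30; now {35, 36, 37, 39, 41, 44, 49, 52, 55}
advance → 35; now {36, 37, 39, 41, 44, 49, 52, 55}
insert 31 → {31, 36, 37, 39, 41, 44, 49, 52, 55}
insert 42 → {31, 36, 37, 39, 41, 42, 44, 49, 52, 55}
advance → 31; now {36, 37, 39, 41, 42, 44, 49, 52, 55}
insert 38 → {36, 37, 38, 39, 41, 42, 44, 49, 52, 55}
insert 28 → {28, 36, 37, 38, 39, 41, 42, 44, 49, 52, 55}
insert 54 → {28, 36, 37, 38, 39, 41, 42, 44, 49, 52, 54, 55}
advance → 28; now {36, 37, 38, 39, 41, 42, 44, 49, 52, 54, 55}
insert 33 → {33, 36, 37, 38, 39, 41, 42, 44, 49, 52, 54, 55}
advance → 33; now {36, 37, 38, 39, 41, 42, 44, 49, 52, 54, 55}
advance → 36; now {37, 38, 39, 41, 42, 44, 49, 52, 54, 55}
advance → 37; now {38, 39, 41, 42, 44, 49, 52, 54, 55}
insert 47 → {38, 39, 41, 42, 44, 47, 49, 52, 54, 55}
insert 32 → {32, 38, 39, 41, 42, 44, 47, 49, 52, 54, 55}
insert 34 → {32, 34, 38, 39, 41, 42, 44, 47, 49, 52, 54, 55}
insert 46 → {32, 34, 38, 39, 41, 42, 44, 46, 47, 49, 52, 54, 55}
insert 51 → {32, 34, 38, 39, 41, 42, 44, 46, 47, 49, 51, 52, 54, 55}
advance → 32; now {34, 38, 39, 41, 42, 44, 46, 47, 49, 51, 52, 54, 55}
insert 45 → {34, 38, 39, 41, 42, 44, 45, 46, 47, 49, 51, 52, 54, 55}

27, 29, 30, 35, 31, 28, 33, 36, 37, 32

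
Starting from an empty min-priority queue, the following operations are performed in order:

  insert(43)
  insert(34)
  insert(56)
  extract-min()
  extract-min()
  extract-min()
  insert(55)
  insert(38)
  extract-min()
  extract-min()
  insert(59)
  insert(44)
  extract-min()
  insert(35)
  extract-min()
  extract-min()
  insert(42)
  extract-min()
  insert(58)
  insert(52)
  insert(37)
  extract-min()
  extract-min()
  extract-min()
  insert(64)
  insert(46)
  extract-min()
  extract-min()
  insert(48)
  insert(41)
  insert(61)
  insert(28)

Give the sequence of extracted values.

insert 43 → {43}
insert 34 → {34, 43}
insert 56 → {34, 43, 56}
extract-min → 34; now {43, 56}
extract-min → 43; now {56}
extract-min → 56; now {}
insert 55 → {55}
insert 38 → {38, 55}
extract-min → 38; now {55}
extract-min → 55; now {}
insert 59 → {59}
insert 44 → {44, 59}
extract-min → 44; now {59}
insert 35 → {35, 59}
extract-min → 35; now {59}
extract-min → 59; now {}
insert 42 → {42}
extract-min → 42; now {}
insert 58 → {58}
insert 52 → {52, 58}
insert 37 → {37, 52, 58}
extract-min → 37; now {52, 58}
extract-min → 52; now {58}
extract-min → 58; now {}
insert 64 → {64}
insert 46 → {46, 64}
extract-min → 46; now {64}
extract-min → 64; now {}
insert 48 → {48}
insert 41 → {41, 48}
insert 61 → {41, 48, 61}
insert 28 → {28, 41, 48, 61}

34, 43, 56, 38, 55, 44, 35, 59, 42, 37, 52, 58, 46, 64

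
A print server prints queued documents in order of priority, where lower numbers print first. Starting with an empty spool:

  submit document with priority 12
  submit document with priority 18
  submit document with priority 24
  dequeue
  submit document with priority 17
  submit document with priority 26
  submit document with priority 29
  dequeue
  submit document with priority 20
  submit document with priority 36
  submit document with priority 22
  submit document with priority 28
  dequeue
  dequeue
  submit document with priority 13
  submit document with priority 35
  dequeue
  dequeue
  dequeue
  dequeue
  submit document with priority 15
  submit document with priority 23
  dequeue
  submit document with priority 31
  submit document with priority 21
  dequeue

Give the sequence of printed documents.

insert 12 → {12}
insert 18 → {12, 18}
insert 24 → {12, 18, 24}
dequeue → 12; now {18, 24}
insert 17 → {17, 18, 24}
insert 26 → {17, 18, 24, 26}
insert 29 → {17, 18, 24, 26, 29}
dequeue → 17; now {18, 24, 26, 29}
insert 20 → {18, 20, 24, 26, 29}
insert 36 → {18, 20, 24, 26, 29, 36}
insert 22 → {18, 20, 22, 24, 26, 29, 36}
insert 28 → {18, 20, 22, 24, 26, 28, 29, 36}
dequeue → 18; now {20, 22, 24, 26, 28, 29, 36}
dequeue → 20; now {22, 24, 26, 28, 29, 36}
insert 13 → {13, 22, 24, 26, 28, 29, 36}
insert 35 → {13, 22, 24, 26, 28, 29, 35, 36}
dequeue → 13; now {22, 24, 26, 28, 29, 35, 36}
dequeue → 22; now {24, 26, 28, 29, 35, 36}
dequeue → 24; now {26, 28, 29, 35, 36}
dequeue → 26; now {28, 29, 35, 36}
insert 15 → {15, 28, 29, 35, 36}
insert 23 → {15, 23, 28, 29, 35, 36}
dequeue → 15; now {23, 28, 29, 35, 36}
insert 31 → {23, 28, 29, 31, 35, 36}
insert 21 → {21, 23, 28, 29, 31, 35, 36}
dequeue → 21; now {23, 28, 29, 31, 35, 36}

12, 17, 18, 20, 13, 22, 24, 26, 15, 21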